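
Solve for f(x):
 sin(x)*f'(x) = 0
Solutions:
 f(x) = C1


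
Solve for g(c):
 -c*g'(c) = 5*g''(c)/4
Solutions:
 g(c) = C1 + C2*erf(sqrt(10)*c/5)


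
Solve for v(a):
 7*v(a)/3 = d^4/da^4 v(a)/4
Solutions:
 v(a) = C1*exp(-sqrt(2)*3^(3/4)*7^(1/4)*a/3) + C2*exp(sqrt(2)*3^(3/4)*7^(1/4)*a/3) + C3*sin(sqrt(2)*3^(3/4)*7^(1/4)*a/3) + C4*cos(sqrt(2)*3^(3/4)*7^(1/4)*a/3)


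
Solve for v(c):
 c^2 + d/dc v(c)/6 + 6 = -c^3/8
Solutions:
 v(c) = C1 - 3*c^4/16 - 2*c^3 - 36*c


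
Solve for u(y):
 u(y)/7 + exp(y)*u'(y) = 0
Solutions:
 u(y) = C1*exp(exp(-y)/7)


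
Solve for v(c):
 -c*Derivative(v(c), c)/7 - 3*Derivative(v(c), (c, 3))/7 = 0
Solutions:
 v(c) = C1 + Integral(C2*airyai(-3^(2/3)*c/3) + C3*airybi(-3^(2/3)*c/3), c)


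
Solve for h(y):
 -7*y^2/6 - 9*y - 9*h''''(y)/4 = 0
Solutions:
 h(y) = C1 + C2*y + C3*y^2 + C4*y^3 - 7*y^6/4860 - y^5/30


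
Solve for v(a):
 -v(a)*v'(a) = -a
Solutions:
 v(a) = -sqrt(C1 + a^2)
 v(a) = sqrt(C1 + a^2)


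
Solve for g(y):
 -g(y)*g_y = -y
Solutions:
 g(y) = -sqrt(C1 + y^2)
 g(y) = sqrt(C1 + y^2)


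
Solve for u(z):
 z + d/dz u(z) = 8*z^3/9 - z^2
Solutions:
 u(z) = C1 + 2*z^4/9 - z^3/3 - z^2/2


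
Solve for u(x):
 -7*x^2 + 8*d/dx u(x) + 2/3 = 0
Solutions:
 u(x) = C1 + 7*x^3/24 - x/12


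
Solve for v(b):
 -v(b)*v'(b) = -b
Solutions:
 v(b) = -sqrt(C1 + b^2)
 v(b) = sqrt(C1 + b^2)


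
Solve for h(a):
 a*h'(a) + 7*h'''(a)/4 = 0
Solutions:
 h(a) = C1 + Integral(C2*airyai(-14^(2/3)*a/7) + C3*airybi(-14^(2/3)*a/7), a)


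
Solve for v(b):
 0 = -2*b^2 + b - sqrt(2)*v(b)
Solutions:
 v(b) = sqrt(2)*b*(1 - 2*b)/2


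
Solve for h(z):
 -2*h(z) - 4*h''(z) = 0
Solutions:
 h(z) = C1*sin(sqrt(2)*z/2) + C2*cos(sqrt(2)*z/2)


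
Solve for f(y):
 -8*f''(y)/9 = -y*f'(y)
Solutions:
 f(y) = C1 + C2*erfi(3*y/4)


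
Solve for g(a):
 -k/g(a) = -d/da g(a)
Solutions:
 g(a) = -sqrt(C1 + 2*a*k)
 g(a) = sqrt(C1 + 2*a*k)


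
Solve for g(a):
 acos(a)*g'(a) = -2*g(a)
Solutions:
 g(a) = C1*exp(-2*Integral(1/acos(a), a))


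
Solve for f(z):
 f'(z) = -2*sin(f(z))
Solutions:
 f(z) = -acos((-C1 - exp(4*z))/(C1 - exp(4*z))) + 2*pi
 f(z) = acos((-C1 - exp(4*z))/(C1 - exp(4*z)))


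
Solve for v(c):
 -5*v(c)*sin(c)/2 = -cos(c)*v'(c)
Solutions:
 v(c) = C1/cos(c)^(5/2)


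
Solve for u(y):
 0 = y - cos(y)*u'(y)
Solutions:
 u(y) = C1 + Integral(y/cos(y), y)


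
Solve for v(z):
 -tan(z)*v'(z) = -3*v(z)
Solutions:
 v(z) = C1*sin(z)^3


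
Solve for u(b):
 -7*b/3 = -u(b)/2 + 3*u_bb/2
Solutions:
 u(b) = C1*exp(-sqrt(3)*b/3) + C2*exp(sqrt(3)*b/3) + 14*b/3


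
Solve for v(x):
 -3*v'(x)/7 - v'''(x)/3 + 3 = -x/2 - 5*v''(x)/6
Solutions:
 v(x) = C1 + C2*exp(x*(35 - sqrt(217))/28) + C3*exp(x*(sqrt(217) + 35)/28) + 7*x^2/12 + 1001*x/108


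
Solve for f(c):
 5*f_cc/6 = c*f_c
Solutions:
 f(c) = C1 + C2*erfi(sqrt(15)*c/5)


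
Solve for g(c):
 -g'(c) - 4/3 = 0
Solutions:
 g(c) = C1 - 4*c/3


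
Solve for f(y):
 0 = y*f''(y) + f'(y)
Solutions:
 f(y) = C1 + C2*log(y)


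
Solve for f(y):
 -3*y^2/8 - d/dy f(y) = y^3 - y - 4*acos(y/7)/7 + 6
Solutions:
 f(y) = C1 - y^4/4 - y^3/8 + y^2/2 + 4*y*acos(y/7)/7 - 6*y - 4*sqrt(49 - y^2)/7


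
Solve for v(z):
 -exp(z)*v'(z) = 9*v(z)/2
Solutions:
 v(z) = C1*exp(9*exp(-z)/2)


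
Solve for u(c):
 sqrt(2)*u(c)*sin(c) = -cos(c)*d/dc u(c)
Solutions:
 u(c) = C1*cos(c)^(sqrt(2))


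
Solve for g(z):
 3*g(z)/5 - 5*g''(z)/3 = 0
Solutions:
 g(z) = C1*exp(-3*z/5) + C2*exp(3*z/5)


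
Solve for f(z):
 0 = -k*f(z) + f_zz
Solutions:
 f(z) = C1*exp(-sqrt(k)*z) + C2*exp(sqrt(k)*z)


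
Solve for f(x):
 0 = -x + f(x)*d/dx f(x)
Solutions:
 f(x) = -sqrt(C1 + x^2)
 f(x) = sqrt(C1 + x^2)


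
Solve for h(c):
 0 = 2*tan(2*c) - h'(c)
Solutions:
 h(c) = C1 - log(cos(2*c))


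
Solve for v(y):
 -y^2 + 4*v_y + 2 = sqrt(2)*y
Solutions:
 v(y) = C1 + y^3/12 + sqrt(2)*y^2/8 - y/2


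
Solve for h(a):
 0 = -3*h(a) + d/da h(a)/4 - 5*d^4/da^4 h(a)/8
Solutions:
 h(a) = (C1*sin(sqrt(5)*a*sqrt(Abs(16*10^(2/3)/(1 + 3*sqrt(4551)*I)^(1/3) - 2*2^(5/6)*5^(1/3)/sqrt(16*10^(1/3)/(1 + 3*sqrt(4551)*I)^(1/3) + (1 + 3*sqrt(4551)*I)^(1/3)) + 10^(1/3)*(1 + 3*sqrt(4551)*I)^(1/3)))/10) + C2*cos(sqrt(5)*a*sqrt(16*10^(2/3)/(1 + 3*sqrt(4551)*I)^(1/3) - 2*2^(5/6)*5^(1/3)/sqrt(16*10^(1/3)/(1 + 3*sqrt(4551)*I)^(1/3) + (1 + 3*sqrt(4551)*I)^(1/3)) + 10^(1/3)*(1 + 3*sqrt(4551)*I)^(1/3))/10))*exp(2^(1/6)*5^(2/3)*a*sqrt(16*10^(1/3)/(1 + 3*sqrt(4551)*I)^(1/3) + (1 + 3*sqrt(4551)*I)^(1/3))/10) + (C3*sin(sqrt(5)*a*sqrt(Abs(16*10^(2/3)/(1 + 3*sqrt(4551)*I)^(1/3) + 2*2^(5/6)*5^(1/3)/sqrt(16*10^(1/3)/(1 + 3*sqrt(4551)*I)^(1/3) + (1 + 3*sqrt(4551)*I)^(1/3)) + 10^(1/3)*(1 + 3*sqrt(4551)*I)^(1/3)))/10) + C4*cos(sqrt(5)*a*sqrt(16*10^(2/3)/(1 + 3*sqrt(4551)*I)^(1/3) + 2*2^(5/6)*5^(1/3)/sqrt(16*10^(1/3)/(1 + 3*sqrt(4551)*I)^(1/3) + (1 + 3*sqrt(4551)*I)^(1/3)) + 10^(1/3)*(1 + 3*sqrt(4551)*I)^(1/3))/10))*exp(-2^(1/6)*5^(2/3)*a*sqrt(16*10^(1/3)/(1 + 3*sqrt(4551)*I)^(1/3) + (1 + 3*sqrt(4551)*I)^(1/3))/10)


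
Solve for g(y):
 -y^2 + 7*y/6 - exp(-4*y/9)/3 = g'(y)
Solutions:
 g(y) = C1 - y^3/3 + 7*y^2/12 + 3*exp(-4*y/9)/4


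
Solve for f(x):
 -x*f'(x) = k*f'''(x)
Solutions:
 f(x) = C1 + Integral(C2*airyai(x*(-1/k)^(1/3)) + C3*airybi(x*(-1/k)^(1/3)), x)


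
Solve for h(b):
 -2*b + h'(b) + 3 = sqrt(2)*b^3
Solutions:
 h(b) = C1 + sqrt(2)*b^4/4 + b^2 - 3*b


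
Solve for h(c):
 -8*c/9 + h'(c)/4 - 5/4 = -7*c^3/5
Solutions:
 h(c) = C1 - 7*c^4/5 + 16*c^2/9 + 5*c


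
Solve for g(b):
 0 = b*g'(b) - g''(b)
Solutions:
 g(b) = C1 + C2*erfi(sqrt(2)*b/2)


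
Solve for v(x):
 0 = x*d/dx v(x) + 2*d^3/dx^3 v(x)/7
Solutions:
 v(x) = C1 + Integral(C2*airyai(-2^(2/3)*7^(1/3)*x/2) + C3*airybi(-2^(2/3)*7^(1/3)*x/2), x)


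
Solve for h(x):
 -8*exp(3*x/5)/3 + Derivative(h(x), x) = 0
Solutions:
 h(x) = C1 + 40*exp(3*x/5)/9


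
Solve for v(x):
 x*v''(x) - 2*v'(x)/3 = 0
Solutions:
 v(x) = C1 + C2*x^(5/3)


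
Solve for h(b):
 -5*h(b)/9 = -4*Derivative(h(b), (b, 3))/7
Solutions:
 h(b) = C3*exp(210^(1/3)*b/6) + (C1*sin(3^(5/6)*70^(1/3)*b/12) + C2*cos(3^(5/6)*70^(1/3)*b/12))*exp(-210^(1/3)*b/12)


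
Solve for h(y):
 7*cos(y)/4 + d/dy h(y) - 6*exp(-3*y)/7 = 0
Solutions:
 h(y) = C1 - 7*sin(y)/4 - 2*exp(-3*y)/7


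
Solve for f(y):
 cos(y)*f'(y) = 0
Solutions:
 f(y) = C1


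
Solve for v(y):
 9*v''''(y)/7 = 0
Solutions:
 v(y) = C1 + C2*y + C3*y^2 + C4*y^3


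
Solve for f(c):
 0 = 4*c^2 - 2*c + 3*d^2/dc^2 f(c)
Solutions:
 f(c) = C1 + C2*c - c^4/9 + c^3/9


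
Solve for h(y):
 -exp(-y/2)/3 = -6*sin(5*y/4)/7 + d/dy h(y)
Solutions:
 h(y) = C1 - 24*cos(5*y/4)/35 + 2*exp(-y/2)/3


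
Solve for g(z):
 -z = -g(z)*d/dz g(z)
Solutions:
 g(z) = -sqrt(C1 + z^2)
 g(z) = sqrt(C1 + z^2)


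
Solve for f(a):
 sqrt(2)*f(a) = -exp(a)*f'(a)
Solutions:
 f(a) = C1*exp(sqrt(2)*exp(-a))


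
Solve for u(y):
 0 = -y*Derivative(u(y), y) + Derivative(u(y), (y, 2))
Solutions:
 u(y) = C1 + C2*erfi(sqrt(2)*y/2)


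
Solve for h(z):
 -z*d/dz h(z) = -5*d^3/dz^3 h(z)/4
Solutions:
 h(z) = C1 + Integral(C2*airyai(10^(2/3)*z/5) + C3*airybi(10^(2/3)*z/5), z)


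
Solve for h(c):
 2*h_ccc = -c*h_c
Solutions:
 h(c) = C1 + Integral(C2*airyai(-2^(2/3)*c/2) + C3*airybi(-2^(2/3)*c/2), c)


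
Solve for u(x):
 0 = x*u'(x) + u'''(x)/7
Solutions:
 u(x) = C1 + Integral(C2*airyai(-7^(1/3)*x) + C3*airybi(-7^(1/3)*x), x)


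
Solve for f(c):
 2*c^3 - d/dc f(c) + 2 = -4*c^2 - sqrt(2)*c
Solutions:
 f(c) = C1 + c^4/2 + 4*c^3/3 + sqrt(2)*c^2/2 + 2*c


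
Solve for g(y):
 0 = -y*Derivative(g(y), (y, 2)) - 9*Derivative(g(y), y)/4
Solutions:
 g(y) = C1 + C2/y^(5/4)


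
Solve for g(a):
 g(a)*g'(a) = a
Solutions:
 g(a) = -sqrt(C1 + a^2)
 g(a) = sqrt(C1 + a^2)


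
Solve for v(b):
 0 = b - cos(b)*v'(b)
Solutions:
 v(b) = C1 + Integral(b/cos(b), b)


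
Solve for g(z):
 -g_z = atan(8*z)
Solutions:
 g(z) = C1 - z*atan(8*z) + log(64*z^2 + 1)/16


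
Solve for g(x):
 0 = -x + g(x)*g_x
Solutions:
 g(x) = -sqrt(C1 + x^2)
 g(x) = sqrt(C1 + x^2)


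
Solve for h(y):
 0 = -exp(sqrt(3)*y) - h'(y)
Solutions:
 h(y) = C1 - sqrt(3)*exp(sqrt(3)*y)/3


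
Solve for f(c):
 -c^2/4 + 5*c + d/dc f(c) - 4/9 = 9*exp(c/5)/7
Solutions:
 f(c) = C1 + c^3/12 - 5*c^2/2 + 4*c/9 + 45*exp(c/5)/7


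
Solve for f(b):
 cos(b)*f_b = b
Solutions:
 f(b) = C1 + Integral(b/cos(b), b)


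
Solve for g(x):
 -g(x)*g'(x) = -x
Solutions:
 g(x) = -sqrt(C1 + x^2)
 g(x) = sqrt(C1 + x^2)


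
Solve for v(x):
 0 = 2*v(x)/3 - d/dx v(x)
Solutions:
 v(x) = C1*exp(2*x/3)


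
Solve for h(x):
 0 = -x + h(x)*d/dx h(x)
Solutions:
 h(x) = -sqrt(C1 + x^2)
 h(x) = sqrt(C1 + x^2)


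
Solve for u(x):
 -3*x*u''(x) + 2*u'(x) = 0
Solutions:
 u(x) = C1 + C2*x^(5/3)


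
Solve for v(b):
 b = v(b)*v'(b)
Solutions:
 v(b) = -sqrt(C1 + b^2)
 v(b) = sqrt(C1 + b^2)


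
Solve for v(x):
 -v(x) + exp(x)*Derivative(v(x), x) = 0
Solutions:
 v(x) = C1*exp(-exp(-x))


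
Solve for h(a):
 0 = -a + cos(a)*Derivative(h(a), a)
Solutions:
 h(a) = C1 + Integral(a/cos(a), a)


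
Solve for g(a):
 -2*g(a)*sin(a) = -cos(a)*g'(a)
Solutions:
 g(a) = C1/cos(a)^2


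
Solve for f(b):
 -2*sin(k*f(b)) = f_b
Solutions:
 f(b) = Piecewise((-acos(-exp(2*C1*k)/(exp(2*C1*k) - exp(4*b*k)) - exp(4*b*k)/(exp(2*C1*k) - exp(4*b*k)))/k + 2*pi/k, Ne(k, 0)), (nan, True))
 f(b) = Piecewise((acos(-exp(2*C1*k)/(exp(2*C1*k) - exp(4*b*k)) - exp(4*b*k)/(exp(2*C1*k) - exp(4*b*k)))/k, Ne(k, 0)), (nan, True))


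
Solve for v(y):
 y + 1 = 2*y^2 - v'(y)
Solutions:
 v(y) = C1 + 2*y^3/3 - y^2/2 - y


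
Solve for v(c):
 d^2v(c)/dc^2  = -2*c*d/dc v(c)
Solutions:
 v(c) = C1 + C2*erf(c)


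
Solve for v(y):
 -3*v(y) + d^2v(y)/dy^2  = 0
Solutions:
 v(y) = C1*exp(-sqrt(3)*y) + C2*exp(sqrt(3)*y)


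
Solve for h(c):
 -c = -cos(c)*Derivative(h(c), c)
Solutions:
 h(c) = C1 + Integral(c/cos(c), c)


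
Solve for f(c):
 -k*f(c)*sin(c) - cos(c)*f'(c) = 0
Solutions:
 f(c) = C1*exp(k*log(cos(c)))


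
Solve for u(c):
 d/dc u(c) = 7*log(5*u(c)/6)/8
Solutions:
 -8*Integral(1/(log(_y) - log(6) + log(5)), (_y, u(c)))/7 = C1 - c


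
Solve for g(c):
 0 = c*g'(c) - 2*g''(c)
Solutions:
 g(c) = C1 + C2*erfi(c/2)


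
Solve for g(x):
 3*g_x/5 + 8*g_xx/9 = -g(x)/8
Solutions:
 g(x) = (C1*sin(3*sqrt(19)*x/80) + C2*cos(3*sqrt(19)*x/80))*exp(-27*x/80)


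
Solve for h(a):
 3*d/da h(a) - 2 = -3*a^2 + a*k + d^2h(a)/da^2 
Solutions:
 h(a) = C1 + C2*exp(3*a) - a^3/3 + a^2*k/6 - a^2/3 + a*k/9 + 4*a/9


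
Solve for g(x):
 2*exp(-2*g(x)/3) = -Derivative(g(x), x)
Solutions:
 g(x) = 3*log(-sqrt(C1 - 2*x)) - 3*log(3) + 3*log(6)/2
 g(x) = 3*log(C1 - 2*x)/2 - 3*log(3) + 3*log(6)/2


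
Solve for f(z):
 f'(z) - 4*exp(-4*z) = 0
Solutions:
 f(z) = C1 - exp(-4*z)


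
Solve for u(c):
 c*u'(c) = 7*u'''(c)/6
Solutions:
 u(c) = C1 + Integral(C2*airyai(6^(1/3)*7^(2/3)*c/7) + C3*airybi(6^(1/3)*7^(2/3)*c/7), c)


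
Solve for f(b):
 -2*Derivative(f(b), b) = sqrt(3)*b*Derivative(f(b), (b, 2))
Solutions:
 f(b) = C1 + C2*b^(1 - 2*sqrt(3)/3)


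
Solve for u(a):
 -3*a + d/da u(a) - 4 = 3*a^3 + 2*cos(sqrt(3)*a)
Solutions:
 u(a) = C1 + 3*a^4/4 + 3*a^2/2 + 4*a + 2*sqrt(3)*sin(sqrt(3)*a)/3


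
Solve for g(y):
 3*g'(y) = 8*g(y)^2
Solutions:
 g(y) = -3/(C1 + 8*y)


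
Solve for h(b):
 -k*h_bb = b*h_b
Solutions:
 h(b) = C1 + C2*sqrt(k)*erf(sqrt(2)*b*sqrt(1/k)/2)


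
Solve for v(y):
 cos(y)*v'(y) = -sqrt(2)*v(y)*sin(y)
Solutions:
 v(y) = C1*cos(y)^(sqrt(2))


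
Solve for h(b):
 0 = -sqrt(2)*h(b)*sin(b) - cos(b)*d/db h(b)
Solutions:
 h(b) = C1*cos(b)^(sqrt(2))


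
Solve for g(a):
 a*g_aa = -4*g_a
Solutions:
 g(a) = C1 + C2/a^3


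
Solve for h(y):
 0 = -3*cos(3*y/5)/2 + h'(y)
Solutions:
 h(y) = C1 + 5*sin(3*y/5)/2


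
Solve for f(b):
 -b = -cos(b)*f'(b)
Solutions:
 f(b) = C1 + Integral(b/cos(b), b)


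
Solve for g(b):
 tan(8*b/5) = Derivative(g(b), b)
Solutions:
 g(b) = C1 - 5*log(cos(8*b/5))/8


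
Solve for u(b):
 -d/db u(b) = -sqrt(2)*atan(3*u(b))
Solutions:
 Integral(1/atan(3*_y), (_y, u(b))) = C1 + sqrt(2)*b


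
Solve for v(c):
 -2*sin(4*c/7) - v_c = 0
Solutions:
 v(c) = C1 + 7*cos(4*c/7)/2


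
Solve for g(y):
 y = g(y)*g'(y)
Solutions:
 g(y) = -sqrt(C1 + y^2)
 g(y) = sqrt(C1 + y^2)


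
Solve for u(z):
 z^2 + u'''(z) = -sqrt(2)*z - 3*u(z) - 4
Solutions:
 u(z) = C3*exp(-3^(1/3)*z) - z^2/3 - sqrt(2)*z/3 + (C1*sin(3^(5/6)*z/2) + C2*cos(3^(5/6)*z/2))*exp(3^(1/3)*z/2) - 4/3


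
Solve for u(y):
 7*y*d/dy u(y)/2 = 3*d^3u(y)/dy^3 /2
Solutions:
 u(y) = C1 + Integral(C2*airyai(3^(2/3)*7^(1/3)*y/3) + C3*airybi(3^(2/3)*7^(1/3)*y/3), y)


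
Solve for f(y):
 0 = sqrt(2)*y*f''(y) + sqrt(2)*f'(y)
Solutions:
 f(y) = C1 + C2*log(y)


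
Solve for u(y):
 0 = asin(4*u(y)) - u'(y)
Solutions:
 Integral(1/asin(4*_y), (_y, u(y))) = C1 + y


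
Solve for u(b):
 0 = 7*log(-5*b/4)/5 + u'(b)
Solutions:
 u(b) = C1 - 7*b*log(-b)/5 + 7*b*(-log(5) + 1 + 2*log(2))/5


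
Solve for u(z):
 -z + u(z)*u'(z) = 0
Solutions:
 u(z) = -sqrt(C1 + z^2)
 u(z) = sqrt(C1 + z^2)


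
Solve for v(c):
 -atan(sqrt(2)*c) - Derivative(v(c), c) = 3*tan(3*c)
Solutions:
 v(c) = C1 - c*atan(sqrt(2)*c) + sqrt(2)*log(2*c^2 + 1)/4 + log(cos(3*c))


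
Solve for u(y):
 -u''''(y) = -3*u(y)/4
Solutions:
 u(y) = C1*exp(-sqrt(2)*3^(1/4)*y/2) + C2*exp(sqrt(2)*3^(1/4)*y/2) + C3*sin(sqrt(2)*3^(1/4)*y/2) + C4*cos(sqrt(2)*3^(1/4)*y/2)


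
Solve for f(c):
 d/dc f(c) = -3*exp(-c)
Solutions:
 f(c) = C1 + 3*exp(-c)


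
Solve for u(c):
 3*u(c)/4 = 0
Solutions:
 u(c) = 0


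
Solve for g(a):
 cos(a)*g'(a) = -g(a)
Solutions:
 g(a) = C1*sqrt(sin(a) - 1)/sqrt(sin(a) + 1)


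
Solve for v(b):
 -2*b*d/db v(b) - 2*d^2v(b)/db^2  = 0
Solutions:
 v(b) = C1 + C2*erf(sqrt(2)*b/2)


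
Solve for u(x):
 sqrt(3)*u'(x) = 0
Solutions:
 u(x) = C1


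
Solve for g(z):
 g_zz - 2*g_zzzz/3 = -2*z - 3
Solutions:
 g(z) = C1 + C2*z + C3*exp(-sqrt(6)*z/2) + C4*exp(sqrt(6)*z/2) - z^3/3 - 3*z^2/2


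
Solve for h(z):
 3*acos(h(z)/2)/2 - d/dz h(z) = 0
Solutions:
 Integral(1/acos(_y/2), (_y, h(z))) = C1 + 3*z/2


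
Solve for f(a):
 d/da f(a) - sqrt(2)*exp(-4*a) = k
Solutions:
 f(a) = C1 + a*k - sqrt(2)*exp(-4*a)/4


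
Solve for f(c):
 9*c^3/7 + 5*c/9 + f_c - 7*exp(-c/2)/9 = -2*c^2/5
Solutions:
 f(c) = C1 - 9*c^4/28 - 2*c^3/15 - 5*c^2/18 - 14*exp(-c/2)/9


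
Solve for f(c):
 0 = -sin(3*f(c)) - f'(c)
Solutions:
 f(c) = -acos((-C1 - exp(6*c))/(C1 - exp(6*c)))/3 + 2*pi/3
 f(c) = acos((-C1 - exp(6*c))/(C1 - exp(6*c)))/3


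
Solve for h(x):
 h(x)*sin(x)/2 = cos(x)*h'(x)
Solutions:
 h(x) = C1/sqrt(cos(x))


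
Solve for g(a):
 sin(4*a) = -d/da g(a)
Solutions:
 g(a) = C1 + cos(4*a)/4


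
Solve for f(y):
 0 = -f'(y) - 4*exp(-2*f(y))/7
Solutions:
 f(y) = log(-sqrt(C1 - 56*y)) - log(7)
 f(y) = log(C1 - 56*y)/2 - log(7)


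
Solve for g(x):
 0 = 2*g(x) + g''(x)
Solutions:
 g(x) = C1*sin(sqrt(2)*x) + C2*cos(sqrt(2)*x)


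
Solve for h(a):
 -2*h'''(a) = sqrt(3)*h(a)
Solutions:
 h(a) = C3*exp(-2^(2/3)*3^(1/6)*a/2) + (C1*sin(6^(2/3)*a/4) + C2*cos(6^(2/3)*a/4))*exp(2^(2/3)*3^(1/6)*a/4)


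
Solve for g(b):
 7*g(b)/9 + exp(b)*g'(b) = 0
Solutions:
 g(b) = C1*exp(7*exp(-b)/9)


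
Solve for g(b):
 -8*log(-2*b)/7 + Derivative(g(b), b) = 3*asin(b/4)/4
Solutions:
 g(b) = C1 + 8*b*log(-b)/7 + 3*b*asin(b/4)/4 - 8*b/7 + 8*b*log(2)/7 + 3*sqrt(16 - b^2)/4


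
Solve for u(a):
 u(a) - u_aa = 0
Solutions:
 u(a) = C1*exp(-a) + C2*exp(a)


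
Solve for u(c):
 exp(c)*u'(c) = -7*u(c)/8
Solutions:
 u(c) = C1*exp(7*exp(-c)/8)


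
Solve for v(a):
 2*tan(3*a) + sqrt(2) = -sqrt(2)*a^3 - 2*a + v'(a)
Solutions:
 v(a) = C1 + sqrt(2)*a^4/4 + a^2 + sqrt(2)*a - 2*log(cos(3*a))/3


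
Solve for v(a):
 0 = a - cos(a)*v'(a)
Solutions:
 v(a) = C1 + Integral(a/cos(a), a)


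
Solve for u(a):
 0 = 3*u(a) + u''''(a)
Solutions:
 u(a) = (C1*sin(sqrt(2)*3^(1/4)*a/2) + C2*cos(sqrt(2)*3^(1/4)*a/2))*exp(-sqrt(2)*3^(1/4)*a/2) + (C3*sin(sqrt(2)*3^(1/4)*a/2) + C4*cos(sqrt(2)*3^(1/4)*a/2))*exp(sqrt(2)*3^(1/4)*a/2)


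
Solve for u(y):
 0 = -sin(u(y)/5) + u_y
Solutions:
 -y + 5*log(cos(u(y)/5) - 1)/2 - 5*log(cos(u(y)/5) + 1)/2 = C1


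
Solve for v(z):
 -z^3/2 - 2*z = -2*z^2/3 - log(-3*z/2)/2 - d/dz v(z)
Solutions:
 v(z) = C1 + z^4/8 - 2*z^3/9 + z^2 - z*log(-z)/2 + z*(-log(3) + 1/2 + log(6)/2)


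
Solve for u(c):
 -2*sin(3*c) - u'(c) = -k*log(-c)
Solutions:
 u(c) = C1 + c*k*(log(-c) - 1) + 2*cos(3*c)/3


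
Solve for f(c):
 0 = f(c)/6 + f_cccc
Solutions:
 f(c) = (C1*sin(2^(1/4)*3^(3/4)*c/6) + C2*cos(2^(1/4)*3^(3/4)*c/6))*exp(-2^(1/4)*3^(3/4)*c/6) + (C3*sin(2^(1/4)*3^(3/4)*c/6) + C4*cos(2^(1/4)*3^(3/4)*c/6))*exp(2^(1/4)*3^(3/4)*c/6)


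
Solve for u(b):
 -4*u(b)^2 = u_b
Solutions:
 u(b) = 1/(C1 + 4*b)


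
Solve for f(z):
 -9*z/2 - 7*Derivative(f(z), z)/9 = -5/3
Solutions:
 f(z) = C1 - 81*z^2/28 + 15*z/7


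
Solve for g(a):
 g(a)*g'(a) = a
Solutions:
 g(a) = -sqrt(C1 + a^2)
 g(a) = sqrt(C1 + a^2)


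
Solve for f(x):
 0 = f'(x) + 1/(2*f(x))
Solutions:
 f(x) = -sqrt(C1 - x)
 f(x) = sqrt(C1 - x)


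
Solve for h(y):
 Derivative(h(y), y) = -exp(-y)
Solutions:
 h(y) = C1 + exp(-y)


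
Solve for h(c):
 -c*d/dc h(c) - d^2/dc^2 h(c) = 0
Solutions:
 h(c) = C1 + C2*erf(sqrt(2)*c/2)


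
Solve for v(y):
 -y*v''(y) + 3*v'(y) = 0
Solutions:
 v(y) = C1 + C2*y^4


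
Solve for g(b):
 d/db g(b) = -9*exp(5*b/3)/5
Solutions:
 g(b) = C1 - 27*exp(5*b/3)/25


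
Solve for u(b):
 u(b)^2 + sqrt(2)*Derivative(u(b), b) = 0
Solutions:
 u(b) = 2/(C1 + sqrt(2)*b)


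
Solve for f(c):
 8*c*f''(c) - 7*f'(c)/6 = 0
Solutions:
 f(c) = C1 + C2*c^(55/48)


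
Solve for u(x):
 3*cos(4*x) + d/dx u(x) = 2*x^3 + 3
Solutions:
 u(x) = C1 + x^4/2 + 3*x - 3*sin(4*x)/4


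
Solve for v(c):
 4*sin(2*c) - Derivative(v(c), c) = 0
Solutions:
 v(c) = C1 - 2*cos(2*c)


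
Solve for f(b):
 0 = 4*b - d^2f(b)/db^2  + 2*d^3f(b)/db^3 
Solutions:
 f(b) = C1 + C2*b + C3*exp(b/2) + 2*b^3/3 + 4*b^2


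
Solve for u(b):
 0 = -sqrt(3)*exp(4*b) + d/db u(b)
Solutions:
 u(b) = C1 + sqrt(3)*exp(4*b)/4


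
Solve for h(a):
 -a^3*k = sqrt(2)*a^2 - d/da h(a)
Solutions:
 h(a) = C1 + a^4*k/4 + sqrt(2)*a^3/3


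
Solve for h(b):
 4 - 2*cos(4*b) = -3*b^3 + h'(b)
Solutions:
 h(b) = C1 + 3*b^4/4 + 4*b - sin(4*b)/2


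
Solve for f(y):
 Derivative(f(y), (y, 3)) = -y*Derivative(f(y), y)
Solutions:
 f(y) = C1 + Integral(C2*airyai(-y) + C3*airybi(-y), y)


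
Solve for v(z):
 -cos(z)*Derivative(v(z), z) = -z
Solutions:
 v(z) = C1 + Integral(z/cos(z), z)


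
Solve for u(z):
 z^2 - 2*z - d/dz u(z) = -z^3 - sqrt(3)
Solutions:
 u(z) = C1 + z^4/4 + z^3/3 - z^2 + sqrt(3)*z


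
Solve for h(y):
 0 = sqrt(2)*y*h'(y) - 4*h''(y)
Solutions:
 h(y) = C1 + C2*erfi(2^(3/4)*y/4)


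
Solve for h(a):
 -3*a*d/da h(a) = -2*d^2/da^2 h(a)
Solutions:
 h(a) = C1 + C2*erfi(sqrt(3)*a/2)


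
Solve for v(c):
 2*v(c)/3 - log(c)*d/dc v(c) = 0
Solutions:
 v(c) = C1*exp(2*li(c)/3)


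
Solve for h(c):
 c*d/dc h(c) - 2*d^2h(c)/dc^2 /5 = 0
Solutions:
 h(c) = C1 + C2*erfi(sqrt(5)*c/2)


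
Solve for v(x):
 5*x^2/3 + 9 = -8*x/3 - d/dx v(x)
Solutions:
 v(x) = C1 - 5*x^3/9 - 4*x^2/3 - 9*x


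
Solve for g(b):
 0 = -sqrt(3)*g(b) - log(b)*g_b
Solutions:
 g(b) = C1*exp(-sqrt(3)*li(b))


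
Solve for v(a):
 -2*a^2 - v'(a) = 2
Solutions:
 v(a) = C1 - 2*a^3/3 - 2*a


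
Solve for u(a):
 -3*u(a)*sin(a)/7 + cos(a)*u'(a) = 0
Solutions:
 u(a) = C1/cos(a)^(3/7)


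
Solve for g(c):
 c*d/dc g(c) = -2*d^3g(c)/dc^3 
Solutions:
 g(c) = C1 + Integral(C2*airyai(-2^(2/3)*c/2) + C3*airybi(-2^(2/3)*c/2), c)


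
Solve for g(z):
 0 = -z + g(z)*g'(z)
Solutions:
 g(z) = -sqrt(C1 + z^2)
 g(z) = sqrt(C1 + z^2)


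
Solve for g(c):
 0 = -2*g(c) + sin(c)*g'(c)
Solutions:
 g(c) = C1*(cos(c) - 1)/(cos(c) + 1)


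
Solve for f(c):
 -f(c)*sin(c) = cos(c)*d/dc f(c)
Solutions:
 f(c) = C1*cos(c)


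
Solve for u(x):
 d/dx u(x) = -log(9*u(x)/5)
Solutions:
 Integral(1/(log(_y) - log(5) + 2*log(3)), (_y, u(x))) = C1 - x


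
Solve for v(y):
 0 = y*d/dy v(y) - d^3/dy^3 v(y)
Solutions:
 v(y) = C1 + Integral(C2*airyai(y) + C3*airybi(y), y)


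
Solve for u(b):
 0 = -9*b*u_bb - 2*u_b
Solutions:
 u(b) = C1 + C2*b^(7/9)


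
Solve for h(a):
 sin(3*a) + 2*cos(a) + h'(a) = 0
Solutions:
 h(a) = C1 - 2*sin(a) + cos(3*a)/3


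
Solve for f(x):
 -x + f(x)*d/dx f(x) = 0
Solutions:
 f(x) = -sqrt(C1 + x^2)
 f(x) = sqrt(C1 + x^2)


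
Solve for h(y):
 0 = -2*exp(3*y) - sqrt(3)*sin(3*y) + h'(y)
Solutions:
 h(y) = C1 + 2*exp(3*y)/3 - sqrt(3)*cos(3*y)/3


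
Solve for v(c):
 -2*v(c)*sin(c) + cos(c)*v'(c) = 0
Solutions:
 v(c) = C1/cos(c)^2


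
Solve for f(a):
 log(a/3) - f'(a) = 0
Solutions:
 f(a) = C1 + a*log(a) - a*log(3) - a


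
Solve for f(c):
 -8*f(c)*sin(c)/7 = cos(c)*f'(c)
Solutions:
 f(c) = C1*cos(c)^(8/7)


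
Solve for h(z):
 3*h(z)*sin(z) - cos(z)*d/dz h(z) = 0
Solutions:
 h(z) = C1/cos(z)^3


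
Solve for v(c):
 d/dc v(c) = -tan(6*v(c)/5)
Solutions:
 v(c) = -5*asin(C1*exp(-6*c/5))/6 + 5*pi/6
 v(c) = 5*asin(C1*exp(-6*c/5))/6


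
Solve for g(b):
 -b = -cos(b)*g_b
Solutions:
 g(b) = C1 + Integral(b/cos(b), b)


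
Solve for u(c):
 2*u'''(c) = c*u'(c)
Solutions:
 u(c) = C1 + Integral(C2*airyai(2^(2/3)*c/2) + C3*airybi(2^(2/3)*c/2), c)


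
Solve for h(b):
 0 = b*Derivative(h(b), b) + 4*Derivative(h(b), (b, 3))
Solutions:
 h(b) = C1 + Integral(C2*airyai(-2^(1/3)*b/2) + C3*airybi(-2^(1/3)*b/2), b)


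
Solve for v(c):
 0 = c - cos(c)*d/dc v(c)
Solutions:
 v(c) = C1 + Integral(c/cos(c), c)


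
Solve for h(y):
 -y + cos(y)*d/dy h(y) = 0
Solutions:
 h(y) = C1 + Integral(y/cos(y), y)


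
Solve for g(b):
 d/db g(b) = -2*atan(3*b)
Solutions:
 g(b) = C1 - 2*b*atan(3*b) + log(9*b^2 + 1)/3


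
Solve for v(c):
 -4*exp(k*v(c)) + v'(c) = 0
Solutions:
 v(c) = Piecewise((log(-1/(C1*k + 4*c*k))/k, Ne(k, 0)), (nan, True))
 v(c) = Piecewise((C1 + 4*c, Eq(k, 0)), (nan, True))


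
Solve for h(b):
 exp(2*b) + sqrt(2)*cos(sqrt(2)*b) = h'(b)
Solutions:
 h(b) = C1 + exp(2*b)/2 + sin(sqrt(2)*b)


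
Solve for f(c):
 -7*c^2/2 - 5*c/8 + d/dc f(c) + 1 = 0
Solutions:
 f(c) = C1 + 7*c^3/6 + 5*c^2/16 - c


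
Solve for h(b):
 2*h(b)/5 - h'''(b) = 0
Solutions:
 h(b) = C3*exp(2^(1/3)*5^(2/3)*b/5) + (C1*sin(2^(1/3)*sqrt(3)*5^(2/3)*b/10) + C2*cos(2^(1/3)*sqrt(3)*5^(2/3)*b/10))*exp(-2^(1/3)*5^(2/3)*b/10)


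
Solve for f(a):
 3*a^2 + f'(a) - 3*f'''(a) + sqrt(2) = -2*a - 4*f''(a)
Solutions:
 f(a) = C1 + C2*exp(a*(2 - sqrt(7))/3) + C3*exp(a*(2 + sqrt(7))/3) - a^3 + 11*a^2 - 106*a - sqrt(2)*a


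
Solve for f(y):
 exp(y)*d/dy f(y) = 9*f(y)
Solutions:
 f(y) = C1*exp(-9*exp(-y))


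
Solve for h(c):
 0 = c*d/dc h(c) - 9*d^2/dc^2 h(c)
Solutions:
 h(c) = C1 + C2*erfi(sqrt(2)*c/6)


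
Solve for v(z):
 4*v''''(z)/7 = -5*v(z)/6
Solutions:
 v(z) = (C1*sin(2^(3/4)*945^(1/4)*z/12) + C2*cos(2^(3/4)*945^(1/4)*z/12))*exp(-2^(3/4)*945^(1/4)*z/12) + (C3*sin(2^(3/4)*945^(1/4)*z/12) + C4*cos(2^(3/4)*945^(1/4)*z/12))*exp(2^(3/4)*945^(1/4)*z/12)


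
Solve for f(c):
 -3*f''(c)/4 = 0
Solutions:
 f(c) = C1 + C2*c


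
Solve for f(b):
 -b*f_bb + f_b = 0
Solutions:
 f(b) = C1 + C2*b^2


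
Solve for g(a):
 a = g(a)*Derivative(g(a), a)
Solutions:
 g(a) = -sqrt(C1 + a^2)
 g(a) = sqrt(C1 + a^2)


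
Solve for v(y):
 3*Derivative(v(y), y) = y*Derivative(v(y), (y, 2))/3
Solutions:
 v(y) = C1 + C2*y^10


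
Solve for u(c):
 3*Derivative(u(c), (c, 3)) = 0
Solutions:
 u(c) = C1 + C2*c + C3*c^2


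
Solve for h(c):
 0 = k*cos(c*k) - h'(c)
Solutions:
 h(c) = C1 + sin(c*k)


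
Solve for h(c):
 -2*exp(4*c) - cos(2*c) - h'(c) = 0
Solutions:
 h(c) = C1 - exp(4*c)/2 - sin(2*c)/2


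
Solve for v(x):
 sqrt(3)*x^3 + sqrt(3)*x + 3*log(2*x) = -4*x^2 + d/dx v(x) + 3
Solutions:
 v(x) = C1 + sqrt(3)*x^4/4 + 4*x^3/3 + sqrt(3)*x^2/2 + 3*x*log(x) - 6*x + x*log(8)


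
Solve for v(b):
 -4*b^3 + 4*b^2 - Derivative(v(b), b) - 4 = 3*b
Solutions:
 v(b) = C1 - b^4 + 4*b^3/3 - 3*b^2/2 - 4*b


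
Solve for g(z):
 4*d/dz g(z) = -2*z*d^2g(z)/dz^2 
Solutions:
 g(z) = C1 + C2/z


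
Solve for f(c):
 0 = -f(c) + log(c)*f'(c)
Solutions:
 f(c) = C1*exp(li(c))


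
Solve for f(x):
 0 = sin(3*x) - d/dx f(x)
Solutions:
 f(x) = C1 - cos(3*x)/3


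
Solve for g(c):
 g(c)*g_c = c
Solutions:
 g(c) = -sqrt(C1 + c^2)
 g(c) = sqrt(C1 + c^2)


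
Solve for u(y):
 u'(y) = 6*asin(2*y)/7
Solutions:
 u(y) = C1 + 6*y*asin(2*y)/7 + 3*sqrt(1 - 4*y^2)/7


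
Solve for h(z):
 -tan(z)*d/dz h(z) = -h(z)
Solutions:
 h(z) = C1*sin(z)


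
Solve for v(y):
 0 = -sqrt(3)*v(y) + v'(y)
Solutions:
 v(y) = C1*exp(sqrt(3)*y)


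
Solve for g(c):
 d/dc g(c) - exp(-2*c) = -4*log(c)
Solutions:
 g(c) = C1 - 4*c*log(c) + 4*c - exp(-2*c)/2


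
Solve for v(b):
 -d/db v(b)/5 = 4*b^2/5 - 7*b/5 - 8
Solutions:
 v(b) = C1 - 4*b^3/3 + 7*b^2/2 + 40*b


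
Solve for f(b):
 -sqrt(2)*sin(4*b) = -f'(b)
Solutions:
 f(b) = C1 - sqrt(2)*cos(4*b)/4


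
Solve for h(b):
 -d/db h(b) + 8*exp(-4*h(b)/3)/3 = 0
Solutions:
 h(b) = 3*log(-I*(C1 + 32*b/9)^(1/4))
 h(b) = 3*log(I*(C1 + 32*b/9)^(1/4))
 h(b) = 3*log(-(C1 + 32*b/9)^(1/4))
 h(b) = 3*log(C1 + 32*b/9)/4


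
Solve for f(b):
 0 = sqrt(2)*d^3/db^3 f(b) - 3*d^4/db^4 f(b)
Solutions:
 f(b) = C1 + C2*b + C3*b^2 + C4*exp(sqrt(2)*b/3)


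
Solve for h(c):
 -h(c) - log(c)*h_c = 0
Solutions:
 h(c) = C1*exp(-li(c))


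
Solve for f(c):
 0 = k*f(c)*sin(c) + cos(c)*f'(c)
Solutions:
 f(c) = C1*exp(k*log(cos(c)))


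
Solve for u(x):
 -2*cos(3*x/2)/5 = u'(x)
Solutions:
 u(x) = C1 - 4*sin(3*x/2)/15


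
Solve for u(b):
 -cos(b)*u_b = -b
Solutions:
 u(b) = C1 + Integral(b/cos(b), b)


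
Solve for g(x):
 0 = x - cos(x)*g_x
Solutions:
 g(x) = C1 + Integral(x/cos(x), x)


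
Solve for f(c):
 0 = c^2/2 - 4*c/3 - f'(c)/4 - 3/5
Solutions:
 f(c) = C1 + 2*c^3/3 - 8*c^2/3 - 12*c/5


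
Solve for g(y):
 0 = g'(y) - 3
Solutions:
 g(y) = C1 + 3*y


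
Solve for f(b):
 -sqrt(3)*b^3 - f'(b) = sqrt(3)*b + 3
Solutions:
 f(b) = C1 - sqrt(3)*b^4/4 - sqrt(3)*b^2/2 - 3*b


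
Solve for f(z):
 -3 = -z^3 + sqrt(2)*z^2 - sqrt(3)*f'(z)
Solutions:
 f(z) = C1 - sqrt(3)*z^4/12 + sqrt(6)*z^3/9 + sqrt(3)*z


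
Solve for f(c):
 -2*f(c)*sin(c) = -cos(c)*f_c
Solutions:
 f(c) = C1/cos(c)^2


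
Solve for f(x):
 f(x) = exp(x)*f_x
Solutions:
 f(x) = C1*exp(-exp(-x))


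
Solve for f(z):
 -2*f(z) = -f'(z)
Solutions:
 f(z) = C1*exp(2*z)


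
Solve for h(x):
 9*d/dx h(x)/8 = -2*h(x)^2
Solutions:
 h(x) = 9/(C1 + 16*x)


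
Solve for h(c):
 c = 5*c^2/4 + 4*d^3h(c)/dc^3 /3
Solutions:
 h(c) = C1 + C2*c + C3*c^2 - c^5/64 + c^4/32


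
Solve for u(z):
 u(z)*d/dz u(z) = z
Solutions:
 u(z) = -sqrt(C1 + z^2)
 u(z) = sqrt(C1 + z^2)


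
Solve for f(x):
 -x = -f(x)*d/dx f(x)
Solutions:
 f(x) = -sqrt(C1 + x^2)
 f(x) = sqrt(C1 + x^2)


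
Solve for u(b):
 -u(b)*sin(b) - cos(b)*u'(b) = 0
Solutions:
 u(b) = C1*cos(b)


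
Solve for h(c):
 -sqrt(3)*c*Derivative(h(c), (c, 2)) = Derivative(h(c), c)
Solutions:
 h(c) = C1 + C2*c^(1 - sqrt(3)/3)


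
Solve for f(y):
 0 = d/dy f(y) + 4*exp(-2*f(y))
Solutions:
 f(y) = log(-sqrt(C1 - 8*y))
 f(y) = log(C1 - 8*y)/2


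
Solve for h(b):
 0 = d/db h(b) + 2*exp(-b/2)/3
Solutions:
 h(b) = C1 + 4*exp(-b/2)/3


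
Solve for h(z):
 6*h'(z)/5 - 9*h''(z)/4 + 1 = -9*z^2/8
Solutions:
 h(z) = C1 + C2*exp(8*z/15) - 5*z^3/16 - 225*z^2/128 - 11405*z/1536


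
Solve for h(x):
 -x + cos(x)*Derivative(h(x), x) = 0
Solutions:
 h(x) = C1 + Integral(x/cos(x), x)


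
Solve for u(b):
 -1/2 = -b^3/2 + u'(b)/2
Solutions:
 u(b) = C1 + b^4/4 - b


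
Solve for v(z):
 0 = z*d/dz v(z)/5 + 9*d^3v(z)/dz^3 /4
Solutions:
 v(z) = C1 + Integral(C2*airyai(-2^(2/3)*75^(1/3)*z/15) + C3*airybi(-2^(2/3)*75^(1/3)*z/15), z)


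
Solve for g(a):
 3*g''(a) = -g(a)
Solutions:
 g(a) = C1*sin(sqrt(3)*a/3) + C2*cos(sqrt(3)*a/3)


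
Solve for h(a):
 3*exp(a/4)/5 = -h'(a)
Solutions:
 h(a) = C1 - 12*exp(a/4)/5


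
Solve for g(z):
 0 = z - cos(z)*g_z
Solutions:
 g(z) = C1 + Integral(z/cos(z), z)


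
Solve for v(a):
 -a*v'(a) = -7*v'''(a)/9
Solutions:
 v(a) = C1 + Integral(C2*airyai(21^(2/3)*a/7) + C3*airybi(21^(2/3)*a/7), a)


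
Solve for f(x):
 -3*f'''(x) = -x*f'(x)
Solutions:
 f(x) = C1 + Integral(C2*airyai(3^(2/3)*x/3) + C3*airybi(3^(2/3)*x/3), x)


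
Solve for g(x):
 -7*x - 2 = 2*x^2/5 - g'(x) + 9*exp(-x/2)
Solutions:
 g(x) = C1 + 2*x^3/15 + 7*x^2/2 + 2*x - 18*exp(-x/2)


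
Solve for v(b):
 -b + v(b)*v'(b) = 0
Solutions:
 v(b) = -sqrt(C1 + b^2)
 v(b) = sqrt(C1 + b^2)


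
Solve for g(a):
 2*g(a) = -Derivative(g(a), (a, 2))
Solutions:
 g(a) = C1*sin(sqrt(2)*a) + C2*cos(sqrt(2)*a)


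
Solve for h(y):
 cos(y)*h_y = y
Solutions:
 h(y) = C1 + Integral(y/cos(y), y)


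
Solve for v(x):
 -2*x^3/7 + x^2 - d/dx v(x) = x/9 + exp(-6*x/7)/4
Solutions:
 v(x) = C1 - x^4/14 + x^3/3 - x^2/18 + 7*exp(-6*x/7)/24


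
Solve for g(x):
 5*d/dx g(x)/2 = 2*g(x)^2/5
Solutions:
 g(x) = -25/(C1 + 4*x)


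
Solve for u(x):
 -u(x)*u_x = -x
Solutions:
 u(x) = -sqrt(C1 + x^2)
 u(x) = sqrt(C1 + x^2)


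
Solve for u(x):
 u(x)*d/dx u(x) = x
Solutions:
 u(x) = -sqrt(C1 + x^2)
 u(x) = sqrt(C1 + x^2)


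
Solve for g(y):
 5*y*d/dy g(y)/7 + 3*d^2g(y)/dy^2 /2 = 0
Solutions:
 g(y) = C1 + C2*erf(sqrt(105)*y/21)


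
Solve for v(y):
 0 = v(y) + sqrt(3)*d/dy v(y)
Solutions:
 v(y) = C1*exp(-sqrt(3)*y/3)


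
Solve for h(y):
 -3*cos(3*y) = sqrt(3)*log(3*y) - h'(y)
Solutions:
 h(y) = C1 + sqrt(3)*y*(log(y) - 1) + sqrt(3)*y*log(3) + sin(3*y)


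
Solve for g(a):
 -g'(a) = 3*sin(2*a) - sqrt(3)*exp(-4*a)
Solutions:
 g(a) = C1 + 3*cos(2*a)/2 - sqrt(3)*exp(-4*a)/4


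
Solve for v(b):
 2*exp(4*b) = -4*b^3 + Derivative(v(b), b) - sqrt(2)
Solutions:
 v(b) = C1 + b^4 + sqrt(2)*b + exp(4*b)/2


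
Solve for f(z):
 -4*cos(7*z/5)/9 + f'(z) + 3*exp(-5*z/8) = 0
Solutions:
 f(z) = C1 + 20*sin(7*z/5)/63 + 24*exp(-5*z/8)/5


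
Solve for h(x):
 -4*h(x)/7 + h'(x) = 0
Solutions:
 h(x) = C1*exp(4*x/7)


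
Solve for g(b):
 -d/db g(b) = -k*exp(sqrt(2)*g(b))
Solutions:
 g(b) = sqrt(2)*(2*log(-1/(C1 + b*k)) - log(2))/4


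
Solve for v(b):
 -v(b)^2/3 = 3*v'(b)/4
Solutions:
 v(b) = 9/(C1 + 4*b)


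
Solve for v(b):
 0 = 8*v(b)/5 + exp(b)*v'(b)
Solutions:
 v(b) = C1*exp(8*exp(-b)/5)


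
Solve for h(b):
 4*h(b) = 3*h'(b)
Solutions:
 h(b) = C1*exp(4*b/3)


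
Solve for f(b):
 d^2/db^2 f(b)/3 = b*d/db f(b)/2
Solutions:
 f(b) = C1 + C2*erfi(sqrt(3)*b/2)


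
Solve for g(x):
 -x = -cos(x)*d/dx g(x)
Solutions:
 g(x) = C1 + Integral(x/cos(x), x)


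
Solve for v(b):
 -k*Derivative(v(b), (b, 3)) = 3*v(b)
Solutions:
 v(b) = C1*exp(3^(1/3)*b*(-1/k)^(1/3)) + C2*exp(b*(-1/k)^(1/3)*(-3^(1/3) + 3^(5/6)*I)/2) + C3*exp(-b*(-1/k)^(1/3)*(3^(1/3) + 3^(5/6)*I)/2)


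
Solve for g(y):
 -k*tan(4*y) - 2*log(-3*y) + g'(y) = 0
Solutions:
 g(y) = C1 - k*log(cos(4*y))/4 + 2*y*log(-y) - 2*y + 2*y*log(3)


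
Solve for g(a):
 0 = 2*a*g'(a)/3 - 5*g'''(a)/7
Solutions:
 g(a) = C1 + Integral(C2*airyai(14^(1/3)*15^(2/3)*a/15) + C3*airybi(14^(1/3)*15^(2/3)*a/15), a)


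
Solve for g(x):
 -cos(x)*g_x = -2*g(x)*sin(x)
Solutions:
 g(x) = C1/cos(x)^2


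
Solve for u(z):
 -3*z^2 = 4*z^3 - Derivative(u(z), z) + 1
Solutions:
 u(z) = C1 + z^4 + z^3 + z


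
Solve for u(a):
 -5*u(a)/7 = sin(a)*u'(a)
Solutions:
 u(a) = C1*(cos(a) + 1)^(5/14)/(cos(a) - 1)^(5/14)


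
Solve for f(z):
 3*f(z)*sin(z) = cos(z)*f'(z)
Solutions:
 f(z) = C1/cos(z)^3


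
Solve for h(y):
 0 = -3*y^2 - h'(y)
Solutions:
 h(y) = C1 - y^3


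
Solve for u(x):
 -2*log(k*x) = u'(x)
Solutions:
 u(x) = C1 - 2*x*log(k*x) + 2*x


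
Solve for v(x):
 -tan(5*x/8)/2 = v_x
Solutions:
 v(x) = C1 + 4*log(cos(5*x/8))/5


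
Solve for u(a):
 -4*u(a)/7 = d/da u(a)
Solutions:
 u(a) = C1*exp(-4*a/7)


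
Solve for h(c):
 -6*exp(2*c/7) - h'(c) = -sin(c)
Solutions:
 h(c) = C1 - 21*exp(2*c/7) - cos(c)


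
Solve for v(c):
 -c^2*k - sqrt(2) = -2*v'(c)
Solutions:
 v(c) = C1 + c^3*k/6 + sqrt(2)*c/2


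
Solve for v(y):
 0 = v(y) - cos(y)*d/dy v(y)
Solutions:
 v(y) = C1*sqrt(sin(y) + 1)/sqrt(sin(y) - 1)


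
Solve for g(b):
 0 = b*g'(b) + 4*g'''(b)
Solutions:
 g(b) = C1 + Integral(C2*airyai(-2^(1/3)*b/2) + C3*airybi(-2^(1/3)*b/2), b)


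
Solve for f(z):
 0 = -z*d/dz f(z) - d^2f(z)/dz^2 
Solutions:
 f(z) = C1 + C2*erf(sqrt(2)*z/2)


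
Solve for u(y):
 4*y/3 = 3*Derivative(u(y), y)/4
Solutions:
 u(y) = C1 + 8*y^2/9


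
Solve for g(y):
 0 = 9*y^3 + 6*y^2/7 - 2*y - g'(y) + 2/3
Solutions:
 g(y) = C1 + 9*y^4/4 + 2*y^3/7 - y^2 + 2*y/3


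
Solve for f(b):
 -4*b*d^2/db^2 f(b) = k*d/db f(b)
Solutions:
 f(b) = C1 + b^(1 - re(k)/4)*(C2*sin(log(b)*Abs(im(k))/4) + C3*cos(log(b)*im(k)/4))


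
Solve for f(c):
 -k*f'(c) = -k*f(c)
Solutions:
 f(c) = C1*exp(c)


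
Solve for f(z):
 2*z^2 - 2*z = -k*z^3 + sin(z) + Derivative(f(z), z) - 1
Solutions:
 f(z) = C1 + k*z^4/4 + 2*z^3/3 - z^2 + z + cos(z)


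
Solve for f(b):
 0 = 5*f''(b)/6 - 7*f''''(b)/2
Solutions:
 f(b) = C1 + C2*b + C3*exp(-sqrt(105)*b/21) + C4*exp(sqrt(105)*b/21)


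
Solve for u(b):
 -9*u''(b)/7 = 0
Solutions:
 u(b) = C1 + C2*b


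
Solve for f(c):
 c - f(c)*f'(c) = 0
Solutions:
 f(c) = -sqrt(C1 + c^2)
 f(c) = sqrt(C1 + c^2)


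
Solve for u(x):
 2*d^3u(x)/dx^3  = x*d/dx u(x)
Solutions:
 u(x) = C1 + Integral(C2*airyai(2^(2/3)*x/2) + C3*airybi(2^(2/3)*x/2), x)


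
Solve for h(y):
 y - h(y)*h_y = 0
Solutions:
 h(y) = -sqrt(C1 + y^2)
 h(y) = sqrt(C1 + y^2)


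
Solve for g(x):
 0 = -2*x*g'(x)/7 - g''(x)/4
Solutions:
 g(x) = C1 + C2*erf(2*sqrt(7)*x/7)


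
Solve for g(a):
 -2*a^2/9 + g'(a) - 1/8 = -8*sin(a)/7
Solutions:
 g(a) = C1 + 2*a^3/27 + a/8 + 8*cos(a)/7


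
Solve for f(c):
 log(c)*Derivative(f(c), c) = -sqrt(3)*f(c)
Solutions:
 f(c) = C1*exp(-sqrt(3)*li(c))


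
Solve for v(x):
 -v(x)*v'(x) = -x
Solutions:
 v(x) = -sqrt(C1 + x^2)
 v(x) = sqrt(C1 + x^2)


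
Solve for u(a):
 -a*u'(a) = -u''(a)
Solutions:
 u(a) = C1 + C2*erfi(sqrt(2)*a/2)


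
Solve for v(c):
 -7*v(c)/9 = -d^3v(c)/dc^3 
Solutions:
 v(c) = C3*exp(21^(1/3)*c/3) + (C1*sin(3^(5/6)*7^(1/3)*c/6) + C2*cos(3^(5/6)*7^(1/3)*c/6))*exp(-21^(1/3)*c/6)


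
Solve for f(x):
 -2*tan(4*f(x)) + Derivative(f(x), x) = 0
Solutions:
 f(x) = -asin(C1*exp(8*x))/4 + pi/4
 f(x) = asin(C1*exp(8*x))/4


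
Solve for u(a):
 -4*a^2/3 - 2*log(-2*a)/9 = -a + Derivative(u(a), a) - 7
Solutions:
 u(a) = C1 - 4*a^3/9 + a^2/2 - 2*a*log(-a)/9 + a*(65 - 2*log(2))/9


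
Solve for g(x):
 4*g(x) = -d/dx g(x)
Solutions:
 g(x) = C1*exp(-4*x)


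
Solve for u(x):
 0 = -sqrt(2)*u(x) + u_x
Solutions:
 u(x) = C1*exp(sqrt(2)*x)


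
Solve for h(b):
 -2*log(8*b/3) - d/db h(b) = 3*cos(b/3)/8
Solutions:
 h(b) = C1 - 2*b*log(b) - 6*b*log(2) + 2*b + 2*b*log(3) - 9*sin(b/3)/8


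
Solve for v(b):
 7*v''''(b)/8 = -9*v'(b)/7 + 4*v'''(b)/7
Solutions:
 v(b) = C1 + C2*exp(b*(512*2^(1/3)/(441*sqrt(1701177) + 575251)^(1/3) + 64 + 2^(2/3)*(441*sqrt(1701177) + 575251)^(1/3))/294)*sin(2^(1/3)*sqrt(3)*b*(-2^(1/3)*(441*sqrt(1701177) + 575251)^(1/3) + 512/(441*sqrt(1701177) + 575251)^(1/3))/294) + C3*exp(b*(512*2^(1/3)/(441*sqrt(1701177) + 575251)^(1/3) + 64 + 2^(2/3)*(441*sqrt(1701177) + 575251)^(1/3))/294)*cos(2^(1/3)*sqrt(3)*b*(-2^(1/3)*(441*sqrt(1701177) + 575251)^(1/3) + 512/(441*sqrt(1701177) + 575251)^(1/3))/294) + C4*exp(b*(-2^(2/3)*(441*sqrt(1701177) + 575251)^(1/3) - 512*2^(1/3)/(441*sqrt(1701177) + 575251)^(1/3) + 32)/147)


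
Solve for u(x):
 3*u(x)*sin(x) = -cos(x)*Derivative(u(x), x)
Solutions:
 u(x) = C1*cos(x)^3


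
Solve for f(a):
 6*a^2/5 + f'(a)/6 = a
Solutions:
 f(a) = C1 - 12*a^3/5 + 3*a^2


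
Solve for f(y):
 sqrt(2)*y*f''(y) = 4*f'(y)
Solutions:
 f(y) = C1 + C2*y^(1 + 2*sqrt(2))


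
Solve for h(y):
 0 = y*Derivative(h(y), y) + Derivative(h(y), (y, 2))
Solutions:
 h(y) = C1 + C2*erf(sqrt(2)*y/2)


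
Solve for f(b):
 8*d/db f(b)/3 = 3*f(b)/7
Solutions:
 f(b) = C1*exp(9*b/56)


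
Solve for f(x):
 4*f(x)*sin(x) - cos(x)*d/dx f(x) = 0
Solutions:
 f(x) = C1/cos(x)^4


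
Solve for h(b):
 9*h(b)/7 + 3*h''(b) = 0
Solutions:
 h(b) = C1*sin(sqrt(21)*b/7) + C2*cos(sqrt(21)*b/7)


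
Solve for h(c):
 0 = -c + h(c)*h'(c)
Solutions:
 h(c) = -sqrt(C1 + c^2)
 h(c) = sqrt(C1 + c^2)


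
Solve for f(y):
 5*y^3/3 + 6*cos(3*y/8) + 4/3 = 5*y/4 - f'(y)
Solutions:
 f(y) = C1 - 5*y^4/12 + 5*y^2/8 - 4*y/3 - 16*sin(3*y/8)


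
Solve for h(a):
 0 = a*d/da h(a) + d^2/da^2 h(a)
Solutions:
 h(a) = C1 + C2*erf(sqrt(2)*a/2)


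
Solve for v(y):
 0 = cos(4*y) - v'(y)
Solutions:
 v(y) = C1 + sin(4*y)/4


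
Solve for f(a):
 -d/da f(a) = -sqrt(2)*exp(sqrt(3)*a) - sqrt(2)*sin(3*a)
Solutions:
 f(a) = C1 + sqrt(6)*exp(sqrt(3)*a)/3 - sqrt(2)*cos(3*a)/3


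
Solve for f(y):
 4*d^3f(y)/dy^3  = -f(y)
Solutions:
 f(y) = C3*exp(-2^(1/3)*y/2) + (C1*sin(2^(1/3)*sqrt(3)*y/4) + C2*cos(2^(1/3)*sqrt(3)*y/4))*exp(2^(1/3)*y/4)


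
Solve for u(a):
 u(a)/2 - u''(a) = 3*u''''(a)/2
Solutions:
 u(a) = C1*exp(-sqrt(3)*a/3) + C2*exp(sqrt(3)*a/3) + C3*sin(a) + C4*cos(a)


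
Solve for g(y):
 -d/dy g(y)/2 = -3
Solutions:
 g(y) = C1 + 6*y


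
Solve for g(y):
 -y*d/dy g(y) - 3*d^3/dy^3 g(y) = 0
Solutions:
 g(y) = C1 + Integral(C2*airyai(-3^(2/3)*y/3) + C3*airybi(-3^(2/3)*y/3), y)


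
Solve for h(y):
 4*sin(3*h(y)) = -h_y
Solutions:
 h(y) = -acos((-C1 - exp(24*y))/(C1 - exp(24*y)))/3 + 2*pi/3
 h(y) = acos((-C1 - exp(24*y))/(C1 - exp(24*y)))/3


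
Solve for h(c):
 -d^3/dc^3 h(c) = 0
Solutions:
 h(c) = C1 + C2*c + C3*c^2


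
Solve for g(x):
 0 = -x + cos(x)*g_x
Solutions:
 g(x) = C1 + Integral(x/cos(x), x)


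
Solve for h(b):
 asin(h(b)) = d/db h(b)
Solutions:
 Integral(1/asin(_y), (_y, h(b))) = C1 + b


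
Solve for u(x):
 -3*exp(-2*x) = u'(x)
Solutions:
 u(x) = C1 + 3*exp(-2*x)/2


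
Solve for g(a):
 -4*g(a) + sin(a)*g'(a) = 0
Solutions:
 g(a) = C1*(cos(a)^2 - 2*cos(a) + 1)/(cos(a)^2 + 2*cos(a) + 1)


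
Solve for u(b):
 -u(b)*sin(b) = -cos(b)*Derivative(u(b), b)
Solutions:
 u(b) = C1/cos(b)


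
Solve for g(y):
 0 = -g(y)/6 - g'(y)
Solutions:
 g(y) = C1*exp(-y/6)


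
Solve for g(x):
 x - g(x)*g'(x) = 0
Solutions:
 g(x) = -sqrt(C1 + x^2)
 g(x) = sqrt(C1 + x^2)
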